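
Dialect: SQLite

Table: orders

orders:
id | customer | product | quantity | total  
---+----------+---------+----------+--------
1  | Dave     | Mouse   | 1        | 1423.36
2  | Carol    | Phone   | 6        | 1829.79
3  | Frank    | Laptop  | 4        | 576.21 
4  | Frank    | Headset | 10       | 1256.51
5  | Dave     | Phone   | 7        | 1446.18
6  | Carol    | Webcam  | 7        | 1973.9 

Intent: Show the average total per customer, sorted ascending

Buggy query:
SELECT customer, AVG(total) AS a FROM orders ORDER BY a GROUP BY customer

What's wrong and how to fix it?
Bug: ORDER BY appears before GROUP BY; SQL clause order requires GROUP BY first

Fix: Move ORDER BY to the end, after GROUP BY

Corrected query:
SELECT customer, AVG(total) AS a FROM orders GROUP BY customer ORDER BY a

Result:
customer | a       
---------+---------
Frank    | 916.36  
Dave     | 1434.77 
Carol    | 1901.845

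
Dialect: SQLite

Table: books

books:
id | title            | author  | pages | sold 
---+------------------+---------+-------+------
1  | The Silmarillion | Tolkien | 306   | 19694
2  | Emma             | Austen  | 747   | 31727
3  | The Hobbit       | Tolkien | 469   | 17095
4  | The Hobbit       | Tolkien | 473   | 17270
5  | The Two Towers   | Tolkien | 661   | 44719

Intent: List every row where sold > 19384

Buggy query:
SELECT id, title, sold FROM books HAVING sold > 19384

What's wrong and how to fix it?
Bug: HAVING filters the output of aggregation, but this query has no GROUP BY and no aggregate functions, so SQLite rejects it (HAVING clause on a non-aggregate query); the condition here is per row

Fix: Use WHERE for row-level filtering

Corrected query:
SELECT id, title, sold FROM books WHERE sold > 19384

Result:
id | title            | sold 
---+------------------+------
1  | The Silmarillion | 19694
2  | Emma             | 31727
5  | The Two Towers   | 44719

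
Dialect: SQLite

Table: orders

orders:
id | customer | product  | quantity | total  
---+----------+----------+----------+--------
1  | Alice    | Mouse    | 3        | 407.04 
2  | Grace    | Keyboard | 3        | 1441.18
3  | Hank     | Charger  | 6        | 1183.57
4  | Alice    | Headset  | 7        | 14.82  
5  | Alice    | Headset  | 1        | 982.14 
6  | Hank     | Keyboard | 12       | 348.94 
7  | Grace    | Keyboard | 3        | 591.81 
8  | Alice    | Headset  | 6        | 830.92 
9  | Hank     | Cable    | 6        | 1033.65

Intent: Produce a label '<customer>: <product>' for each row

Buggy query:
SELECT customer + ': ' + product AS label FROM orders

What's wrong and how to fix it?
Bug: SQLite uses || for string concatenation; + coerces text to numbers (yielding 0)

Fix: Use the || operator for string concatenation

Corrected query:
SELECT customer || ': ' || product AS label FROM orders

Result:
label          
---------------
Alice: Mouse   
Grace: Keyboard
Hank: Charger  
Alice: Headset 
Alice: Headset 
Hank: Keyboard 
Grace: Keyboard
Alice: Headset 
Hank: Cable    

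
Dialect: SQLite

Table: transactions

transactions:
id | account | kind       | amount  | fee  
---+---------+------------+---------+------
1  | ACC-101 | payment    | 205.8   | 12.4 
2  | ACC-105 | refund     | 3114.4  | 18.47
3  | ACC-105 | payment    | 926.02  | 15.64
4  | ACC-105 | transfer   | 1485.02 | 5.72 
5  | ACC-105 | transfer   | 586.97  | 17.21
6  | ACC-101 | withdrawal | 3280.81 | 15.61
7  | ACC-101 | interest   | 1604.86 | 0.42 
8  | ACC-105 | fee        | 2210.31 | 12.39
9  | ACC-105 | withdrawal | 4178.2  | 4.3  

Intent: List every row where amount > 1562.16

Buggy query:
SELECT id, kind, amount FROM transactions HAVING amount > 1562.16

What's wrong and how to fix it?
Bug: This is a non-aggregate query (no GROUP BY, no aggregates), so in SQLite the HAVING clause is invalid here; a row-level condition belongs in WHERE

Fix: Replace HAVING with WHERE since the condition applies to individual rows

Corrected query:
SELECT id, kind, amount FROM transactions WHERE amount > 1562.16

Result:
id | kind       | amount 
---+------------+--------
2  | refund     | 3114.4 
6  | withdrawal | 3280.81
7  | interest   | 1604.86
8  | fee        | 2210.31
9  | withdrawal | 4178.2 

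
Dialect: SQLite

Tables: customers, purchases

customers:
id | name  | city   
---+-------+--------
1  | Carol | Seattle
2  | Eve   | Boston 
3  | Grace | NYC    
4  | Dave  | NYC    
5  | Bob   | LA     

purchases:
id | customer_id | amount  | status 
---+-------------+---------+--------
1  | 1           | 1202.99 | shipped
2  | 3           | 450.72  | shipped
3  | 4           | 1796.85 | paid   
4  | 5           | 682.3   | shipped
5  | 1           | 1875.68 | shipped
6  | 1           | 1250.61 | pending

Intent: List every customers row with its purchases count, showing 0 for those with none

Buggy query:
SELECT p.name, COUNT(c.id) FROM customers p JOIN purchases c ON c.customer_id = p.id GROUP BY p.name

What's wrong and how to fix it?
Bug: An inner join excludes parents with zero children

Fix: Use LEFT JOIN so parents without children still appear (COUNT(c.id) gives 0)

Corrected query:
SELECT p.name, COUNT(c.id) FROM customers p LEFT JOIN purchases c ON c.customer_id = p.id GROUP BY p.name

Result:
name  | COUNT(c.id)
------+------------
Bob   | 1          
Carol | 3          
Dave  | 1          
Eve   | 0          
Grace | 1          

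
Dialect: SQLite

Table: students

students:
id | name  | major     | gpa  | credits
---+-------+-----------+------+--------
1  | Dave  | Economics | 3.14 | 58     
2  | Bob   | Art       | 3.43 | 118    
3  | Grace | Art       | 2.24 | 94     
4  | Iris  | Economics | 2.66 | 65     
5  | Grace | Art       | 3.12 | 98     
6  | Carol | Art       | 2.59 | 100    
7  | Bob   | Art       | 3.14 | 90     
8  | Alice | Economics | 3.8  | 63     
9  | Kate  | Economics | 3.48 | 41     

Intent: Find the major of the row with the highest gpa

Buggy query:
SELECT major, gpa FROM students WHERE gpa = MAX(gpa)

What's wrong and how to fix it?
Bug: MAX(gpa) is an aggregate and cannot be used directly in WHERE

Fix: Wrap MAX in a scalar subquery so WHERE compares against a single value

Corrected query:
SELECT major, gpa FROM students WHERE gpa = (SELECT MAX(gpa) FROM students)

Result:
major     | gpa
----------+----
Economics | 3.8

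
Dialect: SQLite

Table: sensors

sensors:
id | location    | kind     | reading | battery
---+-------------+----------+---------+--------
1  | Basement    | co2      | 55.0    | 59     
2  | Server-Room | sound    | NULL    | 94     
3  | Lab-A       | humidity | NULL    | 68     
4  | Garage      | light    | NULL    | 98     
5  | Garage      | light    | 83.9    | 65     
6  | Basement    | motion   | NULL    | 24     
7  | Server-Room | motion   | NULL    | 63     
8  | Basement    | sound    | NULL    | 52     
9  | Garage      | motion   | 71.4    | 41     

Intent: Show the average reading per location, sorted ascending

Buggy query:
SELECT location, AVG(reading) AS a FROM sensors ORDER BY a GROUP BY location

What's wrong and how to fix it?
Bug: ORDER BY appears before GROUP BY; SQL clause order requires GROUP BY first

Fix: Move ORDER BY to the end, after GROUP BY

Corrected query:
SELECT location, AVG(reading) AS a FROM sensors GROUP BY location ORDER BY a

Result:
location    | a    
------------+------
Lab-A       | NULL 
Server-Room | NULL 
Basement    | 55   
Garage      | 77.65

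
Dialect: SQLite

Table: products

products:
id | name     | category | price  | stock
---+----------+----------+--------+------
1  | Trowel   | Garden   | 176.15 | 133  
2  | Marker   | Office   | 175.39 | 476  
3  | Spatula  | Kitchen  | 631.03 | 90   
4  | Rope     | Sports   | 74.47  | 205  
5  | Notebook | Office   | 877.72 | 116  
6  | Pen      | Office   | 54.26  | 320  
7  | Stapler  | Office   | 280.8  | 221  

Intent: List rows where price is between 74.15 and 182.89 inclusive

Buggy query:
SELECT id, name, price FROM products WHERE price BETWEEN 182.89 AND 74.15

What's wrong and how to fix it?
Bug: BETWEEN expects the lower bound first; with 182.89 AND 74.15 the range is empty

Fix: Swap the bounds so the smaller value comes first

Corrected query:
SELECT id, name, price FROM products WHERE price BETWEEN 74.15 AND 182.89

Result:
id | name   | price 
---+--------+-------
1  | Trowel | 176.15
2  | Marker | 175.39
4  | Rope   | 74.47 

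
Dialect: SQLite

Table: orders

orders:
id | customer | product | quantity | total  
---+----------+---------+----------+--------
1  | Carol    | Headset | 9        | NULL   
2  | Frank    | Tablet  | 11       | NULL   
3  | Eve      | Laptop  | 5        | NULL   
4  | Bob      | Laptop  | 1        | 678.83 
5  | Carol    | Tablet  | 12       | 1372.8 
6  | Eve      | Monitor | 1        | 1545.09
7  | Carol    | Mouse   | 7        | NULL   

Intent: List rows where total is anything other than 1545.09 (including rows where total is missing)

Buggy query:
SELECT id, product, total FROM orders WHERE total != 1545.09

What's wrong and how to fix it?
Bug: Inequality against NULL is unknown, not true; rows with NULL are dropped

Fix: Handle NULL separately with IS NULL alongside the inequality

Corrected query:
SELECT id, product, total FROM orders WHERE total != 1545.09 OR total IS NULL

Result:
id | product | total 
---+---------+-------
1  | Headset | NULL  
2  | Tablet  | NULL  
3  | Laptop  | NULL  
4  | Laptop  | 678.83
5  | Tablet  | 1372.8
7  | Mouse   | NULL  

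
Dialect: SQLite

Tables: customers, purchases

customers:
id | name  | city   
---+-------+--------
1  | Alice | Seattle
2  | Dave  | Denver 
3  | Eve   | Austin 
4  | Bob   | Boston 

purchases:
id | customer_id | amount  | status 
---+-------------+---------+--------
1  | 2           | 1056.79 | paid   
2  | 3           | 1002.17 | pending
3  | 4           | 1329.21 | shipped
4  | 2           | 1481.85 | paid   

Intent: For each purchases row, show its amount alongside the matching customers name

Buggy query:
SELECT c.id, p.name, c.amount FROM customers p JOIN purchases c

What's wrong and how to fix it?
Bug: Missing join condition: each purchases row is matched to all customers rows instead of just its own

Fix: Specify the join condition linking the foreign key to the parent id

Corrected query:
SELECT c.id, p.name, c.amount FROM customers p JOIN purchases c ON c.customer_id = p.id

Result:
id | name | amount 
---+------+--------
1  | Dave | 1056.79
2  | Eve  | 1002.17
3  | Bob  | 1329.21
4  | Dave | 1481.85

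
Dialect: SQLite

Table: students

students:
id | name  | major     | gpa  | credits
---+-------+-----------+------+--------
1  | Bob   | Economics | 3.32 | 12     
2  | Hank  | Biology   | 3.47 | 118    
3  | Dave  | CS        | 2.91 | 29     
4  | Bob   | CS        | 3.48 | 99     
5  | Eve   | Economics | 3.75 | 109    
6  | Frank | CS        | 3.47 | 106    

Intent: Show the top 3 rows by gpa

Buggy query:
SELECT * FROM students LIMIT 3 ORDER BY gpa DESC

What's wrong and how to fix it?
Bug: ORDER BY cannot follow LIMIT; LIMIT is the final clause

Fix: Swap the clauses: ORDER BY first, then LIMIT

Corrected query:
SELECT * FROM students ORDER BY gpa DESC LIMIT 3

Result:
id | name | major     | gpa  | credits
---+------+-----------+------+--------
5  | Eve  | Economics | 3.75 | 109    
4  | Bob  | CS        | 3.48 | 99     
2  | Hank | Biology   | 3.47 | 118    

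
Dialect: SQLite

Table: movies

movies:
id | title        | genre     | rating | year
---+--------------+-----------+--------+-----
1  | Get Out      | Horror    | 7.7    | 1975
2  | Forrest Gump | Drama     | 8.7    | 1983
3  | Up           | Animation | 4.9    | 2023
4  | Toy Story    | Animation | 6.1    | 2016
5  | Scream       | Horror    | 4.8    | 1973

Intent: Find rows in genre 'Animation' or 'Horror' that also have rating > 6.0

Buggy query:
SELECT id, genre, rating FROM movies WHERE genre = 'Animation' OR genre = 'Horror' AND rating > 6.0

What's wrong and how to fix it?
Bug: AND binds tighter than OR, so this parses as genre = 'Animation' OR (genre = 'Horror' AND rating > 6.0)

Fix: Add parentheses around the OR so the AND applies to both alternatives

Corrected query:
SELECT id, genre, rating FROM movies WHERE (genre = 'Animation' OR genre = 'Horror') AND rating > 6.0

Result:
id | genre     | rating
---+-----------+-------
1  | Horror    | 7.7   
4  | Animation | 6.1   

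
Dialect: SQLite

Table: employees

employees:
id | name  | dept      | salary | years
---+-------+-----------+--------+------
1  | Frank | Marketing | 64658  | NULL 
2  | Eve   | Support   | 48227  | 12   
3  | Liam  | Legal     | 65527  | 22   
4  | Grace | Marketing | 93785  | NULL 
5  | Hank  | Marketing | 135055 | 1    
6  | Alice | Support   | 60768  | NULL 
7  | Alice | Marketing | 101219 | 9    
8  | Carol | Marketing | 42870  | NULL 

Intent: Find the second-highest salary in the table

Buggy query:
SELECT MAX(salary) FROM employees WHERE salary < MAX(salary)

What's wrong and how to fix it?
Bug: MAX(salary) on the right of the comparison is an aggregate-in-WHERE error

Fix: Put the inner MAX in a scalar subquery

Corrected query:
SELECT MAX(salary) FROM employees WHERE salary < (SELECT MAX(salary) FROM employees)

Result:
MAX(salary)
-----------
101219     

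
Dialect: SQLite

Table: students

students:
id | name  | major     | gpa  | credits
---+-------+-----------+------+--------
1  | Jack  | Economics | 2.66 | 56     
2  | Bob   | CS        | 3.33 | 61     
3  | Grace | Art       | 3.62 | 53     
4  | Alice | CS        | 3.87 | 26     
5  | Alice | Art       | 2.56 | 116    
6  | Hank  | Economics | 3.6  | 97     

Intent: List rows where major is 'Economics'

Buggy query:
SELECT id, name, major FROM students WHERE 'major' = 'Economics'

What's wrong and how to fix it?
Bug: Single quotes denote string literals in SQL; the column name is being compared as a constant string

Fix: Remove the quotes around the column name (or use double quotes for an identifier)

Corrected query:
SELECT id, name, major FROM students WHERE major = 'Economics'

Result:
id | name | major    
---+------+----------
1  | Jack | Economics
6  | Hank | Economics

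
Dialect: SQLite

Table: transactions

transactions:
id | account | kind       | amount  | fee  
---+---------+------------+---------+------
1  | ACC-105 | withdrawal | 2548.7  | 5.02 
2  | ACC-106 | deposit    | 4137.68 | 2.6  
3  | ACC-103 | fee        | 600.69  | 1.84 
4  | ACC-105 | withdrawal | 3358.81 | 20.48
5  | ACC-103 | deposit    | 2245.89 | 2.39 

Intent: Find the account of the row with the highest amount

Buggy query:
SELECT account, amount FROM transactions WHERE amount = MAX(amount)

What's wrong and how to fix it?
Bug: MAX(amount) is an aggregate and cannot be used directly in WHERE

Fix: Use a subquery: WHERE amount = (SELECT MAX(amount) FROM transactions)

Corrected query:
SELECT account, amount FROM transactions WHERE amount = (SELECT MAX(amount) FROM transactions)

Result:
account | amount 
--------+--------
ACC-106 | 4137.68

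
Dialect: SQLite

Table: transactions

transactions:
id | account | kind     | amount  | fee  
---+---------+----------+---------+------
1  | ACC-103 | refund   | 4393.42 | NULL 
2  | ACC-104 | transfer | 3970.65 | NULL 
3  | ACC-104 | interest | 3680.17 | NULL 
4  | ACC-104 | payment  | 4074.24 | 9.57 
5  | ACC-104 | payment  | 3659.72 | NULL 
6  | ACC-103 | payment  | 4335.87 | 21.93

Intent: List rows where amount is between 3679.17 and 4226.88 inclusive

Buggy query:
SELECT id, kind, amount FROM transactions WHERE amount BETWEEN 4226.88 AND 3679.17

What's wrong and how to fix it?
Bug: BETWEEN expects the lower bound first; with 4226.88 AND 3679.17 the range is empty

Fix: Swap the bounds so the smaller value comes first

Corrected query:
SELECT id, kind, amount FROM transactions WHERE amount BETWEEN 3679.17 AND 4226.88

Result:
id | kind     | amount 
---+----------+--------
2  | transfer | 3970.65
3  | interest | 3680.17
4  | payment  | 4074.24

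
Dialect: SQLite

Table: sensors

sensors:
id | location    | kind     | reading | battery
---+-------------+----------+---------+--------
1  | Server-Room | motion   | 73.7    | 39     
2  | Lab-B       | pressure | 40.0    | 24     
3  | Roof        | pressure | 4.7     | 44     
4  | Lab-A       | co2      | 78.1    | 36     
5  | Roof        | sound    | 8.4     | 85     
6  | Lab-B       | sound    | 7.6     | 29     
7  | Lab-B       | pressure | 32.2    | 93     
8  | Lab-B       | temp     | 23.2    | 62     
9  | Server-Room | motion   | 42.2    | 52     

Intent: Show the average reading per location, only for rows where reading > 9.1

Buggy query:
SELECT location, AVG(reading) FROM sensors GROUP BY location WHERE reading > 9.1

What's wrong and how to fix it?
Bug: Row-level WHERE must come before GROUP BY in the clause order

Fix: Move the WHERE clause before GROUP BY

Corrected query:
SELECT location, AVG(reading) FROM sensors WHERE reading > 9.1 GROUP BY location

Result:
location    | AVG(reading)
------------+-------------
Lab-A       | 78.1        
Lab-B       | 31.8        
Server-Room | 57.95       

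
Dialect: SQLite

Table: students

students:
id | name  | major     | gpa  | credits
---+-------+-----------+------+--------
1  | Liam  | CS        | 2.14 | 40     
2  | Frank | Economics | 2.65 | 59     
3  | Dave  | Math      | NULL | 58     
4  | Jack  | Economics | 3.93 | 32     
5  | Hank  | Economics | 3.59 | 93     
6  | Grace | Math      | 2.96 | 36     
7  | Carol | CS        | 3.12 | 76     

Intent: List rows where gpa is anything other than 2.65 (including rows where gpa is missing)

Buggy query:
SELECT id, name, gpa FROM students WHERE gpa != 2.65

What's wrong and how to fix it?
Bug: 'gpa != 2.65' is unknown when gpa is NULL, so NULL rows are silently excluded

Fix: Add an explicit OR gpa IS NULL to include the missing-value rows

Corrected query:
SELECT id, name, gpa FROM students WHERE gpa != 2.65 OR gpa IS NULL

Result:
id | name  | gpa 
---+-------+-----
1  | Liam  | 2.14
3  | Dave  | NULL
4  | Jack  | 3.93
5  | Hank  | 3.59
6  | Grace | 2.96
7  | Carol | 3.12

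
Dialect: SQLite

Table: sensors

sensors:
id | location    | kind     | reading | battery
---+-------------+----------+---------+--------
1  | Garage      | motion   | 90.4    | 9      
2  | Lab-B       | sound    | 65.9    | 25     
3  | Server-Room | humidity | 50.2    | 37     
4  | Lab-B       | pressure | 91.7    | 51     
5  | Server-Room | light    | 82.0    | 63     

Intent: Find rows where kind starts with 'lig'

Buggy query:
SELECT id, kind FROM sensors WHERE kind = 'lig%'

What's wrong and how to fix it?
Bug: Wildcards only work with LIKE; '=' treats '%' as a literal character

Fix: Replace '=' with LIKE so 'lig%' is treated as a pattern

Corrected query:
SELECT id, kind FROM sensors WHERE kind LIKE 'lig%'

Result:
id | kind 
---+------
5  | light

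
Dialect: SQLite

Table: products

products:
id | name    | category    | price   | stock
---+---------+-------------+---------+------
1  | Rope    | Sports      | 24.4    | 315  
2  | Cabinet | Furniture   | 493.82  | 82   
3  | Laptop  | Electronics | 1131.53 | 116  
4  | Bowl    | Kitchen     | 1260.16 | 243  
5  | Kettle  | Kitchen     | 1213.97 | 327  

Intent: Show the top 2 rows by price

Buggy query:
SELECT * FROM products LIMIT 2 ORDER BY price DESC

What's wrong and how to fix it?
Bug: ORDER BY cannot follow LIMIT; LIMIT is the final clause

Fix: Swap the clauses: ORDER BY first, then LIMIT

Corrected query:
SELECT * FROM products ORDER BY price DESC LIMIT 2

Result:
id | name   | category | price   | stock
---+--------+----------+---------+------
4  | Bowl   | Kitchen  | 1260.16 | 243  
5  | Kettle | Kitchen  | 1213.97 | 327  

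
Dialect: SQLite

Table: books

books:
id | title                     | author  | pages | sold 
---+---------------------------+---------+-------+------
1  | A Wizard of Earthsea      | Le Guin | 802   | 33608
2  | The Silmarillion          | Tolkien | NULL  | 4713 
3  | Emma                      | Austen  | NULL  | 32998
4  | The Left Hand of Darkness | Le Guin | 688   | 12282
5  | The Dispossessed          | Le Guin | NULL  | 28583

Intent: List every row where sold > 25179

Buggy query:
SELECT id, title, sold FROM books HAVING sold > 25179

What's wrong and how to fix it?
Bug: This is a non-aggregate query (no GROUP BY, no aggregates), so in SQLite the HAVING clause is invalid here; a row-level condition belongs in WHERE

Fix: Use WHERE for row-level filtering

Corrected query:
SELECT id, title, sold FROM books WHERE sold > 25179

Result:
id | title                | sold 
---+----------------------+------
1  | A Wizard of Earthsea | 33608
3  | Emma                 | 32998
5  | The Dispossessed     | 28583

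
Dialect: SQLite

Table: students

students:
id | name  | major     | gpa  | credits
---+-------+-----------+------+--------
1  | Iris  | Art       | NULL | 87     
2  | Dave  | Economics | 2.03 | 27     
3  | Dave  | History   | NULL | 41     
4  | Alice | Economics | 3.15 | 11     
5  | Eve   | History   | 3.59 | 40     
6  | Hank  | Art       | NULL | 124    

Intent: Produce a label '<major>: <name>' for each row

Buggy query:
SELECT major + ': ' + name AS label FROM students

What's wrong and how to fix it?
Bug: '+' is numeric addition; on text columns SQLite converts them to 0 instead of concatenating

Fix: Replace + with || to concatenate text

Corrected query:
SELECT major || ': ' || name AS label FROM students

Result:
label           
----------------
Art: Iris       
Economics: Dave 
History: Dave   
Economics: Alice
History: Eve    
Art: Hank       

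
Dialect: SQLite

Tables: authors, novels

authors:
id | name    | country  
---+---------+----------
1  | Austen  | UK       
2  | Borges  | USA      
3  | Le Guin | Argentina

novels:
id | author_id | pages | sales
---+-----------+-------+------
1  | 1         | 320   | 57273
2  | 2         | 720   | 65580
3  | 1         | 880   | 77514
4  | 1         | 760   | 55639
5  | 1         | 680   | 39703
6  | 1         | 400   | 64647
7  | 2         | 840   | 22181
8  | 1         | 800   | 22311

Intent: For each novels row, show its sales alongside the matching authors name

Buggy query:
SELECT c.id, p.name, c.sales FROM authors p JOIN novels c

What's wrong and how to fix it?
Bug: Missing join condition: each novels row is matched to all authors rows instead of just its own

Fix: Add ON c.author_id = p.id to the JOIN

Corrected query:
SELECT c.id, p.name, c.sales FROM authors p JOIN novels c ON c.author_id = p.id

Result:
id | name   | sales
---+--------+------
1  | Austen | 57273
2  | Borges | 65580
3  | Austen | 77514
4  | Austen | 55639
5  | Austen | 39703
6  | Austen | 64647
7  | Borges | 22181
8  | Austen | 22311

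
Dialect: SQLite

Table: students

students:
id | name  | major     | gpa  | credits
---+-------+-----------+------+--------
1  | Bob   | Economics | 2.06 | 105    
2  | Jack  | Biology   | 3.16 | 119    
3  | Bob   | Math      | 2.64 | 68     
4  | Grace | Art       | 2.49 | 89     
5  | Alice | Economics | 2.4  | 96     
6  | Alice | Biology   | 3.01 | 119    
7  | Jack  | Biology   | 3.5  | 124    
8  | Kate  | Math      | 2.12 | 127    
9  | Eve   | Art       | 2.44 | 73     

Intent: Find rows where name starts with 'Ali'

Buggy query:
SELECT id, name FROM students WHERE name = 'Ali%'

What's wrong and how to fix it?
Bug: '=' compares the literal string including the % character; pattern matching needs LIKE

Fix: Replace '=' with LIKE so 'Ali%' is treated as a pattern

Corrected query:
SELECT id, name FROM students WHERE name LIKE 'Ali%'

Result:
id | name 
---+------
5  | Alice
6  | Alice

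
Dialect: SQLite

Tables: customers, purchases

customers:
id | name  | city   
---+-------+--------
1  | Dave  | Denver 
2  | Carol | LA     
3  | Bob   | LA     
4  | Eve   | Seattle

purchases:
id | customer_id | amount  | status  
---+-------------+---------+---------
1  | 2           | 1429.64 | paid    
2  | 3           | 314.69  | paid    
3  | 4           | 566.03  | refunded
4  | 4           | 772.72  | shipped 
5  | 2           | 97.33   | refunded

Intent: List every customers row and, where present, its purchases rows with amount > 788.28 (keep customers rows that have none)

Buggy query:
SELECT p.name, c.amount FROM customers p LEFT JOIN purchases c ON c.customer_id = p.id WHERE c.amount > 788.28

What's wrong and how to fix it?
Bug: Filtering c.amount in WHERE discards the NULL rows produced by LEFT JOIN, turning it into an inner join

Fix: Move the right-table condition into the ON clause so unmatched parents are kept

Corrected query:
SELECT p.name, c.amount FROM customers p LEFT JOIN purchases c ON c.customer_id = p.id AND c.amount > 788.28

Result:
name  | amount 
------+--------
Dave  | NULL   
Carol | 1429.64
Bob   | NULL   
Eve   | NULL   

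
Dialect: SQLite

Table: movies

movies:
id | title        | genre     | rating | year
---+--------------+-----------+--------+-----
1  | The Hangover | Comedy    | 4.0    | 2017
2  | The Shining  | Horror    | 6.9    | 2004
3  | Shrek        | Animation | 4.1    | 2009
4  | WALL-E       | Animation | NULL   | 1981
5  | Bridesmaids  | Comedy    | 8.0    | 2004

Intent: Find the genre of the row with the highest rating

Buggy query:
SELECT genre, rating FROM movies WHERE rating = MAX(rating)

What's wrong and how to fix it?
Bug: WHERE is evaluated per row; an aggregate over the whole table isn't defined there

Fix: Wrap MAX in a scalar subquery so WHERE compares against a single value

Corrected query:
SELECT genre, rating FROM movies WHERE rating = (SELECT MAX(rating) FROM movies)

Result:
genre  | rating
-------+-------
Comedy | 8     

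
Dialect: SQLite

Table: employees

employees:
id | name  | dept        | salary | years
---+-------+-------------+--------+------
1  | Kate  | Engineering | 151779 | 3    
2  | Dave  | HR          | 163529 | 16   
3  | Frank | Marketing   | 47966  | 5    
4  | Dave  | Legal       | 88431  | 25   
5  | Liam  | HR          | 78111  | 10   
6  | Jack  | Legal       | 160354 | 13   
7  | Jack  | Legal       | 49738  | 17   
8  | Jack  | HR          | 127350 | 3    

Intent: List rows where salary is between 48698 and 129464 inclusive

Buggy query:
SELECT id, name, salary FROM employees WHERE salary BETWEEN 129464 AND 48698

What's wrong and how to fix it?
Bug: BETWEEN expects the lower bound first; with 129464 AND 48698 the range is empty

Fix: Swap the bounds so the smaller value comes first

Corrected query:
SELECT id, name, salary FROM employees WHERE salary BETWEEN 48698 AND 129464

Result:
id | name | salary
---+------+-------
4  | Dave | 88431 
5  | Liam | 78111 
7  | Jack | 49738 
8  | Jack | 127350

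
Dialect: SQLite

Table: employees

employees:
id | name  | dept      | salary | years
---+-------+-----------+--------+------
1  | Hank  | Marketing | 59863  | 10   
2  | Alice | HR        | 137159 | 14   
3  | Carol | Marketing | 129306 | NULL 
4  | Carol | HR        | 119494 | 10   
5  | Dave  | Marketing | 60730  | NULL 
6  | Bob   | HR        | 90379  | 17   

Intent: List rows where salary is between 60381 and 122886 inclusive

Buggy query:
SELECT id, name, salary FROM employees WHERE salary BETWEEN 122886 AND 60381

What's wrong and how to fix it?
Bug: The bounds are reversed; BETWEEN a AND b requires a <= b to match anything

Fix: Write BETWEEN 60381 AND 122886

Corrected query:
SELECT id, name, salary FROM employees WHERE salary BETWEEN 60381 AND 122886

Result:
id | name  | salary
---+-------+-------
4  | Carol | 119494
5  | Dave  | 60730 
6  | Bob   | 90379 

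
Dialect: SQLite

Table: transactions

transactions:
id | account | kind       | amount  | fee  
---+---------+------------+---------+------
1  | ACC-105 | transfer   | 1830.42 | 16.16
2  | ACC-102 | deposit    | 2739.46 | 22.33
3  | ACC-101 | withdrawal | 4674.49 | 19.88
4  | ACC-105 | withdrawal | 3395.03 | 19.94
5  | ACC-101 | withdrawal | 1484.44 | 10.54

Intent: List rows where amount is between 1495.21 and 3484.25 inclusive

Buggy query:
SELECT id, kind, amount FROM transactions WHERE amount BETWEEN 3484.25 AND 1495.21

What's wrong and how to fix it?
Bug: The bounds are reversed; BETWEEN a AND b requires a <= b to match anything

Fix: Swap the bounds so the smaller value comes first

Corrected query:
SELECT id, kind, amount FROM transactions WHERE amount BETWEEN 1495.21 AND 3484.25

Result:
id | kind       | amount 
---+------------+--------
1  | transfer   | 1830.42
2  | deposit    | 2739.46
4  | withdrawal | 3395.03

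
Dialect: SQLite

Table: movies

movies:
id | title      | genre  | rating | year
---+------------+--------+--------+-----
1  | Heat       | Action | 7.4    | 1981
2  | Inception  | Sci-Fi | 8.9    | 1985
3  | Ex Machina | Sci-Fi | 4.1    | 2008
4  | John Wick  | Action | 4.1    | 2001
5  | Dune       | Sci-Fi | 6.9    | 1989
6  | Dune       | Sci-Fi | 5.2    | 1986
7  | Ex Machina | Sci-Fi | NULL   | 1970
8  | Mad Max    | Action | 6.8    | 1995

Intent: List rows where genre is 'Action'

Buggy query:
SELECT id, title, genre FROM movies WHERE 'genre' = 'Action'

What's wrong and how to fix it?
Bug: Single quotes denote string literals in SQL; the column name is being compared as a constant string

Fix: Reference the column as genre without single quotes

Corrected query:
SELECT id, title, genre FROM movies WHERE genre = 'Action'

Result:
id | title     | genre 
---+-----------+-------
1  | Heat      | Action
4  | John Wick | Action
8  | Mad Max   | Action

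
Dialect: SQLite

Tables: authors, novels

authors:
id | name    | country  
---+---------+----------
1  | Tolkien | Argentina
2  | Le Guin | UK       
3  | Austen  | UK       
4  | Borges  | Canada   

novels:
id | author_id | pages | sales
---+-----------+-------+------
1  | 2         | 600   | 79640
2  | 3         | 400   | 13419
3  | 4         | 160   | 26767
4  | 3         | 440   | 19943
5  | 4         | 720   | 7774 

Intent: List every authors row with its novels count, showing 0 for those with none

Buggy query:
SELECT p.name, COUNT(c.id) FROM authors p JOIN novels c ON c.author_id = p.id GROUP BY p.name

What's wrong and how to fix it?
Bug: INNER JOIN drops authors rows that have no matching novels rows

Fix: Switch to LEFT JOIN to retain unmatched parent rows

Corrected query:
SELECT p.name, COUNT(c.id) FROM authors p LEFT JOIN novels c ON c.author_id = p.id GROUP BY p.name

Result:
name    | COUNT(c.id)
--------+------------
Austen  | 2          
Borges  | 2          
Le Guin | 1          
Tolkien | 0          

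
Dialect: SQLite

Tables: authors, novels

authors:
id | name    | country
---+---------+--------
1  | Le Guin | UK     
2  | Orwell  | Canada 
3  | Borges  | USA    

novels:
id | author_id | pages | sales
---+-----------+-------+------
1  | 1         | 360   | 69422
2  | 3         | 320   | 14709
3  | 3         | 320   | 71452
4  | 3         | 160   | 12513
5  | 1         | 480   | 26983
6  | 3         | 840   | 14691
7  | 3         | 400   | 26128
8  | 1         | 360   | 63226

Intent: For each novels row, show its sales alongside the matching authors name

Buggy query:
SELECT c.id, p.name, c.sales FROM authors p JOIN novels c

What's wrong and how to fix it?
Bug: JOIN with no ON clause produces a cartesian product; every novels row pairs with every authors row

Fix: Specify the join condition linking the foreign key to the parent id

Corrected query:
SELECT c.id, p.name, c.sales FROM authors p JOIN novels c ON c.author_id = p.id

Result:
id | name    | sales
---+---------+------
1  | Le Guin | 69422
2  | Borges  | 14709
3  | Borges  | 71452
4  | Borges  | 12513
5  | Le Guin | 26983
6  | Borges  | 14691
7  | Borges  | 26128
8  | Le Guin | 63226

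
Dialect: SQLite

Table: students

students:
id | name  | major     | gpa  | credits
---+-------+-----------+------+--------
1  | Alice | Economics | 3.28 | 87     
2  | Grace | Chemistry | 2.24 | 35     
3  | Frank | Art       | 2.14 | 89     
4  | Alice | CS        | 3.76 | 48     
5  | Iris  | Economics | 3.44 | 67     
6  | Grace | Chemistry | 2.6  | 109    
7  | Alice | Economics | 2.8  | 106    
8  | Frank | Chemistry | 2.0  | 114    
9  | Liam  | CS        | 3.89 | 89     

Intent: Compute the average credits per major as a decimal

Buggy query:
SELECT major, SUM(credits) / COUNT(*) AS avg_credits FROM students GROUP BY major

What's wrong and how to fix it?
Bug: SUM(credits) and COUNT(*) are both integers; the division truncates the fractional part

Fix: Cast one side to REAL so the division keeps the fractional part

Corrected query:
SELECT major, SUM(credits) * 1.0 / COUNT(*) AS avg_credits FROM students GROUP BY major

Result:
major     | avg_credits
----------+------------
Art       | 89         
CS        | 68.5       
Chemistry | 86         
Economics | 86.666667  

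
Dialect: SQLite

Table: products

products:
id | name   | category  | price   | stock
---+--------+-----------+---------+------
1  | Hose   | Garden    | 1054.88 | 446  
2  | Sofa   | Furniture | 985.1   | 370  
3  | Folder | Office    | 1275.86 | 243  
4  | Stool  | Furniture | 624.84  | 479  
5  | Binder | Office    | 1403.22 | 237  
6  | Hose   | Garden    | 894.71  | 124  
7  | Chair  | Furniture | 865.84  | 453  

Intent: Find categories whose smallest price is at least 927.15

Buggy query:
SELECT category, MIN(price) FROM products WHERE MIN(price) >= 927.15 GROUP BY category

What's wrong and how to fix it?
Bug: Aggregates like MIN are computed per group after WHERE runs

Fix: Use HAVING for the per-group MIN condition

Corrected query:
SELECT category, MIN(price) FROM products GROUP BY category HAVING MIN(price) >= 927.15

Result:
category | MIN(price)
---------+-----------
Office   | 1275.86   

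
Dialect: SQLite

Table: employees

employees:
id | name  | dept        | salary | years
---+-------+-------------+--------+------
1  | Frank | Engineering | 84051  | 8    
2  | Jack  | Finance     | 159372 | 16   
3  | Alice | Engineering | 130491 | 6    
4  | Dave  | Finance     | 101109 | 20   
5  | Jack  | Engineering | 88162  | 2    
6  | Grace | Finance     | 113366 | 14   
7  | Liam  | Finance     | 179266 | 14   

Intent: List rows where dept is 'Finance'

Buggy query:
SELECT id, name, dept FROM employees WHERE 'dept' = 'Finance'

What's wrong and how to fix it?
Bug: Single quotes denote string literals in SQL; the column name is being compared as a constant string

Fix: Remove the quotes around the column name (or use double quotes for an identifier)

Corrected query:
SELECT id, name, dept FROM employees WHERE dept = 'Finance'

Result:
id | name  | dept   
---+-------+--------
2  | Jack  | Finance
4  | Dave  | Finance
6  | Grace | Finance
7  | Liam  | Finance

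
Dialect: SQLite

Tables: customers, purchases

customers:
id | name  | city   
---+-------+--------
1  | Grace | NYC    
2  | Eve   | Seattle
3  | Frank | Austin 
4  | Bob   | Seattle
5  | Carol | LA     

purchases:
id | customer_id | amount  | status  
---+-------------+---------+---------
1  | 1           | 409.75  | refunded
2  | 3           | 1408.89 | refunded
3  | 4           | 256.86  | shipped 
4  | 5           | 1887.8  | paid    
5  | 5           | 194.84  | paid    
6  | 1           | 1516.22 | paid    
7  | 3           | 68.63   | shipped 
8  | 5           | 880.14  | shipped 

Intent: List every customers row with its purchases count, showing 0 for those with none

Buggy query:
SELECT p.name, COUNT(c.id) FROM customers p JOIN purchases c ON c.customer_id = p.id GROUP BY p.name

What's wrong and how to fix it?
Bug: An inner join excludes parents with zero children

Fix: Use LEFT JOIN so parents without children still appear (COUNT(c.id) gives 0)

Corrected query:
SELECT p.name, COUNT(c.id) FROM customers p LEFT JOIN purchases c ON c.customer_id = p.id GROUP BY p.name

Result:
name  | COUNT(c.id)
------+------------
Bob   | 1          
Carol | 3          
Eve   | 0          
Frank | 2          
Grace | 2          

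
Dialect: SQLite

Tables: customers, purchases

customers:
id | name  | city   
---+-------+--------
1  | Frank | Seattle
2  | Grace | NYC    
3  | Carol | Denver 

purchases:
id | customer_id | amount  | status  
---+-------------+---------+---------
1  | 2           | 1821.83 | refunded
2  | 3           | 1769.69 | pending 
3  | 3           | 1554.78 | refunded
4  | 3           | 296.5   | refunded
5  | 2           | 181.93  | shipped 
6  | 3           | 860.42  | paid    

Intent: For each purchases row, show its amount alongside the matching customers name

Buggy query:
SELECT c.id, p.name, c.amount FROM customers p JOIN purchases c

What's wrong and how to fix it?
Bug: Missing join condition: each purchases row is matched to all customers rows instead of just its own

Fix: Specify the join condition linking the foreign key to the parent id

Corrected query:
SELECT c.id, p.name, c.amount FROM customers p JOIN purchases c ON c.customer_id = p.id

Result:
id | name  | amount 
---+-------+--------
1  | Grace | 1821.83
2  | Carol | 1769.69
3  | Carol | 1554.78
4  | Carol | 296.5  
5  | Grace | 181.93 
6  | Carol | 860.42 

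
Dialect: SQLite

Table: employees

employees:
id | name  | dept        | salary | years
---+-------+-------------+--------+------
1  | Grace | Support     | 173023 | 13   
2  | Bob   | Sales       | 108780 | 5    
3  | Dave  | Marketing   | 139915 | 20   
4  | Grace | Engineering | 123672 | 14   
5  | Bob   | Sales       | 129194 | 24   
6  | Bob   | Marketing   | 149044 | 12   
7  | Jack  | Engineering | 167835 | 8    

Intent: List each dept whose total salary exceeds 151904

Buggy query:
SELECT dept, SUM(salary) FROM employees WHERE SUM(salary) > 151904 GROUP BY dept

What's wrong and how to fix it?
Bug: SUM(salary) is an aggregate, but WHERE filters rows before aggregation

Fix: Move the aggregate condition to a HAVING clause

Corrected query:
SELECT dept, SUM(salary) FROM employees GROUP BY dept HAVING SUM(salary) > 151904

Result:
dept        | SUM(salary)
------------+------------
Engineering | 291507     
Marketing   | 288959     
Sales       | 237974     
Support     | 173023     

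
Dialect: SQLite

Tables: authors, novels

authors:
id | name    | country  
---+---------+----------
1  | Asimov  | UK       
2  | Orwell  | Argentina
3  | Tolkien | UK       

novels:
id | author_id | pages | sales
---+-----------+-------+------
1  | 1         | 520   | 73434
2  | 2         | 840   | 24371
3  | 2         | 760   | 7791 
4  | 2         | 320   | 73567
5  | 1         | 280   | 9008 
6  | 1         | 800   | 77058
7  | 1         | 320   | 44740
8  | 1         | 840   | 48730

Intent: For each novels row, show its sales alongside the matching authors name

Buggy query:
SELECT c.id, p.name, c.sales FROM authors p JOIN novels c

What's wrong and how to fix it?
Bug: Missing join condition: each novels row is matched to all authors rows instead of just its own

Fix: Specify the join condition linking the foreign key to the parent id

Corrected query:
SELECT c.id, p.name, c.sales FROM authors p JOIN novels c ON c.author_id = p.id

Result:
id | name   | sales
---+--------+------
1  | Asimov | 73434
2  | Orwell | 24371
3  | Orwell | 7791 
4  | Orwell | 73567
5  | Asimov | 9008 
6  | Asimov | 77058
7  | Asimov | 44740
8  | Asimov | 48730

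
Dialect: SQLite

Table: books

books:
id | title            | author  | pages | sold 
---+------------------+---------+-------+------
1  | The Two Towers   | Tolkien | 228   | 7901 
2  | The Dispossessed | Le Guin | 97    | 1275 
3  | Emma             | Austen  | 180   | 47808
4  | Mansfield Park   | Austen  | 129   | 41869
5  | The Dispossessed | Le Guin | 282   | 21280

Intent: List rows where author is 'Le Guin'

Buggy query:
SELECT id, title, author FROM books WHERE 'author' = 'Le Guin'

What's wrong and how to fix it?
Bug: Single quotes denote string literals in SQL; the column name is being compared as a constant string

Fix: Remove the quotes around the column name (or use double quotes for an identifier)

Corrected query:
SELECT id, title, author FROM books WHERE author = 'Le Guin'

Result:
id | title            | author 
---+------------------+--------
2  | The Dispossessed | Le Guin
5  | The Dispossessed | Le Guin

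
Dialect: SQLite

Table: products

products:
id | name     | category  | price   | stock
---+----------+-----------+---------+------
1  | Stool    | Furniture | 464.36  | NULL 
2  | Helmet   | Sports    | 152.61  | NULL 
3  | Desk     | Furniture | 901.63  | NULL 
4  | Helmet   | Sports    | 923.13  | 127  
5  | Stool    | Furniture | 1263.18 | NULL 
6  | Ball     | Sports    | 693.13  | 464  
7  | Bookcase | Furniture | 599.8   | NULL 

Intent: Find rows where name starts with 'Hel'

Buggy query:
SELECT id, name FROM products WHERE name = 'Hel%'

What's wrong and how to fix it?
Bug: '=' compares the literal string including the % character; pattern matching needs LIKE

Fix: Replace '=' with LIKE so 'Hel%' is treated as a pattern

Corrected query:
SELECT id, name FROM products WHERE name LIKE 'Hel%'

Result:
id | name  
---+-------
2  | Helmet
4  | Helmet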